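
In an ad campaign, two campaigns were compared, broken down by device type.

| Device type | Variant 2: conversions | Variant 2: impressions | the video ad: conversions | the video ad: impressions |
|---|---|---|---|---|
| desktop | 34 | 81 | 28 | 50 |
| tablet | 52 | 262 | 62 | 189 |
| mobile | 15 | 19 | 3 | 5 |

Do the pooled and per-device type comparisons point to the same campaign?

No

Desktop: Variant 2 34/81 = 42.0%, the video ad 28/50 = 56.0% → the video ad
Tablet: Variant 2 52/262 = 19.8%, the video ad 62/189 = 32.8% → the video ad
Mobile: Variant 2 15/19 = 78.9%, the video ad 3/5 = 60.0% → Variant 2
Overall: Variant 2 101/362 = 27.9%, the video ad 93/244 = 38.1% → the video ad
Neither sweeps: Variant 2 wins 1 of 3 groups, the video ad wins 2. The video ad wins overall but not every group — no Simpson reversal.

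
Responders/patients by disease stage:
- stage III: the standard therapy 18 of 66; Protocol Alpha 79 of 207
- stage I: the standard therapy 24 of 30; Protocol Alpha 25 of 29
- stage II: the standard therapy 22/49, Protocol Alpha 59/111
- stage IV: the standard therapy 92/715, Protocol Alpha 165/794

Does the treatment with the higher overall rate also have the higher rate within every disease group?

Yes

Stage III: the standard therapy 18/66 = 27.3%, Protocol Alpha 79/207 = 38.2% → Protocol Alpha
Stage I: the standard therapy 24/30 = 80.0%, Protocol Alpha 25/29 = 86.2% → Protocol Alpha
Stage II: the standard therapy 22/49 = 44.9%, Protocol Alpha 59/111 = 53.2% → Protocol Alpha
Stage IV: the standard therapy 92/715 = 12.9%, Protocol Alpha 165/794 = 20.8% → Protocol Alpha
Overall: the standard therapy 156/860 = 18.1%, Protocol Alpha 328/1141 = 28.7% → Protocol Alpha
Protocol Alpha wins overall and in every disease group — no reversal.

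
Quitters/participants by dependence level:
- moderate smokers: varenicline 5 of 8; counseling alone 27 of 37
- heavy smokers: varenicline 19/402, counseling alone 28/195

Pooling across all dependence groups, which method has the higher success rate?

counseling alone

Moderate smokers: varenicline 5/8 = 62.5%, counseling alone 27/37 = 73.0% → counseling alone
Heavy smokers: varenicline 19/402 = 4.7%, counseling alone 28/195 = 14.4% → counseling alone
Overall: varenicline 24/410 = 5.9%, counseling alone 55/232 = 23.7% → counseling alone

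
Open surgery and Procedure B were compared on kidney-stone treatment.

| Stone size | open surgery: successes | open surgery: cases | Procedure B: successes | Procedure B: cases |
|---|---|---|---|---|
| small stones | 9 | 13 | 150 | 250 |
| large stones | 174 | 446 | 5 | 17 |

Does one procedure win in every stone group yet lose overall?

Yes

Small stones: open surgery 9/13 = 69.2%, Procedure B 150/250 = 60.0% → open surgery
Large stones: open surgery 174/446 = 39.0%, Procedure B 5/17 = 29.4% → open surgery
Overall: open surgery 183/459 = 39.9%, Procedure B 155/267 = 58.1% → Procedure B
Open surgery wins each stone group but Procedure B wins overall — the comparison reverses. Open surgery's cases skew toward large stones, which has a lower base rate.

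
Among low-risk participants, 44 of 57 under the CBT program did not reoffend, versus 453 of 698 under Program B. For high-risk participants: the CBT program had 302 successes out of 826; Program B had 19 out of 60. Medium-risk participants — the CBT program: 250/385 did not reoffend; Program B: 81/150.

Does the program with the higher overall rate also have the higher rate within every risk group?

Low-risk: the CBT program 44/57 = 77.2%, Program B 453/698 = 64.9% → the CBT program
High-risk: the CBT program 302/826 = 36.6%, Program B 19/60 = 31.7% → the CBT program
Medium-risk: the CBT program 250/385 = 64.9%, Program B 81/150 = 54.0% → the CBT program
Overall: the CBT program 596/1268 = 47.0%, Program B 553/908 = 60.9% → Program B
The CBT program wins each risk group but Program B wins overall — the comparison reverses. The CBT program's participants skew toward high-risk, which has a lower base rate.

No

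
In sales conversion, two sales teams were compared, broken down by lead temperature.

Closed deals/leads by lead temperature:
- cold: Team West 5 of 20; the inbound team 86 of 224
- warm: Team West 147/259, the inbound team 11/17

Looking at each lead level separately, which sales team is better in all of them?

the inbound team

Cold: Team West 5/20 = 25.0%, the inbound team 86/224 = 38.4% → the inbound team
Warm: Team West 147/259 = 56.8%, the inbound team 11/17 = 64.7% → the inbound team
The inbound team has the higher rate in both groups.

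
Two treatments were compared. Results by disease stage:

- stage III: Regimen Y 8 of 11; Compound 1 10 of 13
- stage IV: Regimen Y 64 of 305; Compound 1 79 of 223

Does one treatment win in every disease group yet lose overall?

Stage III: Regimen Y 8/11 = 72.7%, Compound 1 10/13 = 76.9% → Compound 1
Stage IV: Regimen Y 64/305 = 21.0%, Compound 1 79/223 = 35.4% → Compound 1
Overall: Regimen Y 72/316 = 22.8%, Compound 1 89/236 = 37.7% → Compound 1
Compound 1 wins overall and in every disease group — no reversal.

No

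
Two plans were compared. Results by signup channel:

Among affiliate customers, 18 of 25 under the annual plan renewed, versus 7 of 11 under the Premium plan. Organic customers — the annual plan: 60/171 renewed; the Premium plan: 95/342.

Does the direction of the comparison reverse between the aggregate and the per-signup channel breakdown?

Affiliate: the annual plan 18/25 = 72.0%, the Premium plan 7/11 = 63.6% → the annual plan
Organic: the annual plan 60/171 = 35.1%, the Premium plan 95/342 = 27.8% → the annual plan
Overall: the annual plan 78/196 = 39.8%, the Premium plan 102/353 = 28.9% → the annual plan
The annual plan wins overall and in every signup group — no reversal.

No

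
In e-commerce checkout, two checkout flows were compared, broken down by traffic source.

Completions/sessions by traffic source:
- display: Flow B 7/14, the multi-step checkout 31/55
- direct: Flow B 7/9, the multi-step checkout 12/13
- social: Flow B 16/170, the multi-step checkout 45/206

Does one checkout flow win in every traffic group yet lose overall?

No

Display: Flow B 7/14 = 50.0%, the multi-step checkout 31/55 = 56.4% → the multi-step checkout
Direct: Flow B 7/9 = 77.8%, the multi-step checkout 12/13 = 92.3% → the multi-step checkout
Social: Flow B 16/170 = 9.4%, the multi-step checkout 45/206 = 21.8% → the multi-step checkout
Overall: Flow B 30/193 = 15.5%, the multi-step checkout 88/274 = 32.1% → the multi-step checkout
The multi-step checkout wins overall and in every traffic group — no reversal.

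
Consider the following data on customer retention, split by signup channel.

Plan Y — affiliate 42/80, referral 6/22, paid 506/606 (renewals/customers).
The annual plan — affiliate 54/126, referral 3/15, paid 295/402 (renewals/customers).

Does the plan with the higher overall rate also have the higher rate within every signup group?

Affiliate: Plan Y 42/80 = 52.5%, the annual plan 54/126 = 42.9% → Plan Y
Referral: Plan Y 6/22 = 27.3%, the annual plan 3/15 = 20.0% → Plan Y
Paid: Plan Y 506/606 = 83.5%, the annual plan 295/402 = 73.4% → Plan Y
Overall: Plan Y 554/708 = 78.2%, the annual plan 352/543 = 64.8% → Plan Y
Plan Y wins overall and in every signup group — no reversal.

Yes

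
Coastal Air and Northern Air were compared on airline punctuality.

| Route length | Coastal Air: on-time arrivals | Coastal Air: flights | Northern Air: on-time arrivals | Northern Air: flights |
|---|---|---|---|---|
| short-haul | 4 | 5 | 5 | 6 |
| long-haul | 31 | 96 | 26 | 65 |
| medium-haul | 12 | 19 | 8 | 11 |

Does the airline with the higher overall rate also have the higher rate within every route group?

Short-haul: Coastal Air 4/5 = 80.0%, Northern Air 5/6 = 83.3% → Northern Air
Long-haul: Coastal Air 31/96 = 32.3%, Northern Air 26/65 = 40.0% → Northern Air
Medium-haul: Coastal Air 12/19 = 63.2%, Northern Air 8/11 = 72.7% → Northern Air
Overall: Coastal Air 47/120 = 39.2%, Northern Air 39/82 = 47.6% → Northern Air
Northern Air wins overall and in every route group — no reversal.

Yes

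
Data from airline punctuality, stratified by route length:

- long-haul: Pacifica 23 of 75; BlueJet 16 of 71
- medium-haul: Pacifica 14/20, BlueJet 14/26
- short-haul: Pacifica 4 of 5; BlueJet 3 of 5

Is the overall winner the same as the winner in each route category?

Long-haul: Pacifica 23/75 = 30.7%, BlueJet 16/71 = 22.5% → Pacifica
Medium-haul: Pacifica 14/20 = 70.0%, BlueJet 14/26 = 53.8% → Pacifica
Short-haul: Pacifica 4/5 = 80.0%, BlueJet 3/5 = 60.0% → Pacifica
Overall: Pacifica 41/100 = 41.0%, BlueJet 33/102 = 32.4% → Pacifica
Pacifica wins overall and in every route group — no reversal.

Yes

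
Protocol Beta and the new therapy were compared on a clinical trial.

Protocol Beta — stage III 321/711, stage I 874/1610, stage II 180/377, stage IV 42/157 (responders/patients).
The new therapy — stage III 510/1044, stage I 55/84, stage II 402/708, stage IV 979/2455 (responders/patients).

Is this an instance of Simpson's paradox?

Yes

Stage III: Protocol Beta 321/711 = 45.1%, the new therapy 510/1044 = 48.9% → the new therapy
Stage I: Protocol Beta 874/1610 = 54.3%, the new therapy 55/84 = 65.5% → the new therapy
Stage II: Protocol Beta 180/377 = 47.7%, the new therapy 402/708 = 56.8% → the new therapy
Stage IV: Protocol Beta 42/157 = 26.8%, the new therapy 979/2455 = 39.9% → the new therapy
Overall: Protocol Beta 1417/2855 = 49.6%, the new therapy 1946/4291 = 45.4% → Protocol Beta
The new therapy wins each disease group but Protocol Beta wins overall — the comparison reverses. The new therapy's patients skew toward stage IV, which has a lower base rate.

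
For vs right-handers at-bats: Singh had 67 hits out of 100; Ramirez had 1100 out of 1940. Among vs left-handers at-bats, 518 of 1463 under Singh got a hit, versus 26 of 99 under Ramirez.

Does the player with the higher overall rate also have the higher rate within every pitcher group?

Vs right-handers: Singh 67/100 = 67.0%, Ramirez 1100/1940 = 56.7% → Singh
Vs left-handers: Singh 518/1463 = 35.4%, Ramirez 26/99 = 26.3% → Singh
Overall: Singh 585/1563 = 37.4%, Ramirez 1126/2039 = 55.2% → Ramirez
Singh wins each pitcher group but Ramirez wins overall — the comparison reverses. Singh's at-bats skew toward vs left-handers, which has a lower base rate.

No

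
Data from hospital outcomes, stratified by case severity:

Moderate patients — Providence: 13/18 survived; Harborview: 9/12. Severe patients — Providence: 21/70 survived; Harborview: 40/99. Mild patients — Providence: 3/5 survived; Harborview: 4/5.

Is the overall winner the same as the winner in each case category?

Moderate: Providence 13/18 = 72.2%, Harborview 9/12 = 75.0% → Harborview
Severe: Providence 21/70 = 30.0%, Harborview 40/99 = 40.4% → Harborview
Mild: Providence 3/5 = 60.0%, Harborview 4/5 = 80.0% → Harborview
Overall: Providence 37/93 = 39.8%, Harborview 53/116 = 45.7% → Harborview
Harborview wins overall and in every case group — no reversal.

Yes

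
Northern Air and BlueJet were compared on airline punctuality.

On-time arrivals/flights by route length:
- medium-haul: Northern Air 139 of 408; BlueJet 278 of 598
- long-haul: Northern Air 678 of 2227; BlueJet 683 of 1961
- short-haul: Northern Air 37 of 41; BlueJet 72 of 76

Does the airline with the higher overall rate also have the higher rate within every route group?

Yes

Medium-haul: Northern Air 139/408 = 34.1%, BlueJet 278/598 = 46.5% → BlueJet
Long-haul: Northern Air 678/2227 = 30.4%, BlueJet 683/1961 = 34.8% → BlueJet
Short-haul: Northern Air 37/41 = 90.2%, BlueJet 72/76 = 94.7% → BlueJet
Overall: Northern Air 854/2676 = 31.9%, BlueJet 1033/2635 = 39.2% → BlueJet
BlueJet wins overall and in every route group — no reversal.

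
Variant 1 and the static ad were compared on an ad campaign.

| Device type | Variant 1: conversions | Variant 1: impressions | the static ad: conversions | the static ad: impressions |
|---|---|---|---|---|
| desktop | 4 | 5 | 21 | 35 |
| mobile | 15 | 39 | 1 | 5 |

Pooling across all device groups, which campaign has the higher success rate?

the static ad

Desktop: Variant 1 4/5 = 80.0%, the static ad 21/35 = 60.0% → Variant 1
Mobile: Variant 1 15/39 = 38.5%, the static ad 1/5 = 20.0% → Variant 1
Overall: Variant 1 19/44 = 43.2%, the static ad 22/40 = 55.0% → the static ad
(Variant 1 wins every device group but the static ad wins overall — Variant 1's impressions skew toward the low-rate mobile group.)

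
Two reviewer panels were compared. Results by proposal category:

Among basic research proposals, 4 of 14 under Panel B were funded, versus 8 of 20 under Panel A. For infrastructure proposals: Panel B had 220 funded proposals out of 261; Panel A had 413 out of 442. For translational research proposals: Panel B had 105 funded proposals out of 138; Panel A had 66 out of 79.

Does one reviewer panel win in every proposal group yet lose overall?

No

Basic research: Panel B 4/14 = 28.6%, Panel A 8/20 = 40.0% → Panel A
Infrastructure: Panel B 220/261 = 84.3%, Panel A 413/442 = 93.4% → Panel A
Translational research: Panel B 105/138 = 76.1%, Panel A 66/79 = 83.5% → Panel A
Overall: Panel B 329/413 = 79.7%, Panel A 487/541 = 90.0% → Panel A
Panel A wins overall and in every proposal group — no reversal.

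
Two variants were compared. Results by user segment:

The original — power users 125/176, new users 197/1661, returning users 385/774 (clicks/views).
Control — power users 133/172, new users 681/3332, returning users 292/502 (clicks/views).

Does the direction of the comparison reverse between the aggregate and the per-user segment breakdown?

No

Power users: the original 125/176 = 71.0%, Control 133/172 = 77.3% → Control
New users: the original 197/1661 = 11.9%, Control 681/3332 = 20.4% → Control
Returning users: the original 385/774 = 49.7%, Control 292/502 = 58.2% → Control
Overall: the original 707/2611 = 27.1%, Control 1106/4006 = 27.6% → Control
Control wins overall and in every user group — no reversal.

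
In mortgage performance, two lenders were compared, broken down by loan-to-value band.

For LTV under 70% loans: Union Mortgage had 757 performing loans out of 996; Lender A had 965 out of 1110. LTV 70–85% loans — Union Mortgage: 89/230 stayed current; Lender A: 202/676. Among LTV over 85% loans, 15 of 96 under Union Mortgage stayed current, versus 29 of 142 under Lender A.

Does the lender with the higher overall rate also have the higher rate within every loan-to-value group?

No

LTV under 70%: Union Mortgage 757/996 = 76.0%, Lender A 965/1110 = 86.9% → Lender A
LTV 70–85%: Union Mortgage 89/230 = 38.7%, Lender A 202/676 = 29.9% → Union Mortgage
LTV over 85%: Union Mortgage 15/96 = 15.6%, Lender A 29/142 = 20.4% → Lender A
Overall: Union Mortgage 861/1322 = 65.1%, Lender A 1196/1928 = 62.0% → Union Mortgage
Neither sweeps: Union Mortgage wins 1 of 3 groups, Lender A wins 2. Union Mortgage wins overall but not every group — no Simpson reversal.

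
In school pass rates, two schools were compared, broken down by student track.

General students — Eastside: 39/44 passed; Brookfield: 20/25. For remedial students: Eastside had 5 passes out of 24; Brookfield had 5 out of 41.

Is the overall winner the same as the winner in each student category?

General: Eastside 39/44 = 88.6%, Brookfield 20/25 = 80.0% → Eastside
Remedial: Eastside 5/24 = 20.8%, Brookfield 5/41 = 12.2% → Eastside
Overall: Eastside 44/68 = 64.7%, Brookfield 25/66 = 37.9% → Eastside
Eastside wins overall and in every student group — no reversal.

Yes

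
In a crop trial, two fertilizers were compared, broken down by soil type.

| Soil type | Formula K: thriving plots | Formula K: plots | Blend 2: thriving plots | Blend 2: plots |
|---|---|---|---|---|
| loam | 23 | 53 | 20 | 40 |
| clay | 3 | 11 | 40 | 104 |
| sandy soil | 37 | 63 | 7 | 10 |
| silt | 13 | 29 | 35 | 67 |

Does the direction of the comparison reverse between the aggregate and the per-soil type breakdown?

Yes

Loam: Formula K 23/53 = 43.4%, Blend 2 20/40 = 50.0% → Blend 2
Clay: Formula K 3/11 = 27.3%, Blend 2 40/104 = 38.5% → Blend 2
Sandy soil: Formula K 37/63 = 58.7%, Blend 2 7/10 = 70.0% → Blend 2
Silt: Formula K 13/29 = 44.8%, Blend 2 35/67 = 52.2% → Blend 2
Overall: Formula K 76/156 = 48.7%, Blend 2 102/221 = 46.2% → Formula K
Blend 2 wins each soil group but Formula K wins overall — the comparison reverses. Blend 2's plots skew toward clay, which has a lower base rate.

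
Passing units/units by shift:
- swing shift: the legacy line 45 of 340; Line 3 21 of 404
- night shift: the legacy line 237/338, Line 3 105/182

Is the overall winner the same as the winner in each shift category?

Swing shift: the legacy line 45/340 = 13.2%, Line 3 21/404 = 5.2% → the legacy line
Night shift: the legacy line 237/338 = 70.1%, Line 3 105/182 = 57.7% → the legacy line
Overall: the legacy line 282/678 = 41.6%, Line 3 126/586 = 21.5% → the legacy line
The legacy line wins overall and in every shift group — no reversal.

Yes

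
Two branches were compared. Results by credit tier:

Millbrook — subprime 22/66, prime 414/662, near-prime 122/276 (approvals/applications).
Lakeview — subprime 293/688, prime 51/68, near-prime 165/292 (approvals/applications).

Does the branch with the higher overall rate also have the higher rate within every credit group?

No

Subprime: Millbrook 22/66 = 33.3%, Lakeview 293/688 = 42.6% → Lakeview
Prime: Millbrook 414/662 = 62.5%, Lakeview 51/68 = 75.0% → Lakeview
Near-prime: Millbrook 122/276 = 44.2%, Lakeview 165/292 = 56.5% → Lakeview
Overall: Millbrook 558/1004 = 55.6%, Lakeview 509/1048 = 48.6% → Millbrook
Lakeview wins each credit group but Millbrook wins overall — the comparison reverses. Lakeview's applications skew toward subprime, which has a lower base rate.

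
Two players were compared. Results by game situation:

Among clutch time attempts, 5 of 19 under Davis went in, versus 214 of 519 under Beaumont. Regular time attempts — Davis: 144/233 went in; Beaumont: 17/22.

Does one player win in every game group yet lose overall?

Yes

Clutch time: Davis 5/19 = 26.3%, Beaumont 214/519 = 41.2% → Beaumont
Regular time: Davis 144/233 = 61.8%, Beaumont 17/22 = 77.3% → Beaumont
Overall: Davis 149/252 = 59.1%, Beaumont 231/541 = 42.7% → Davis
Beaumont wins each game group but Davis wins overall — the comparison reverses. Beaumont's attempts skew toward clutch time, which has a lower base rate.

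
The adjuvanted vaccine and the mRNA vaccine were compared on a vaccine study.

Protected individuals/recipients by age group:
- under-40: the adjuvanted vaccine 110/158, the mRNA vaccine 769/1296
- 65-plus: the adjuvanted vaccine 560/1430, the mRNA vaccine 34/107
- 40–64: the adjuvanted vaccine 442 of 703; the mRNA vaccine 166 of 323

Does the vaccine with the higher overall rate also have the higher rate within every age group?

Under-40: the adjuvanted vaccine 110/158 = 69.6%, the mRNA vaccine 769/1296 = 59.3% → the adjuvanted vaccine
65-plus: the adjuvanted vaccine 560/1430 = 39.2%, the mRNA vaccine 34/107 = 31.8% → the adjuvanted vaccine
40–64: the adjuvanted vaccine 442/703 = 62.9%, the mRNA vaccine 166/323 = 51.4% → the adjuvanted vaccine
Overall: the adjuvanted vaccine 1112/2291 = 48.5%, the mRNA vaccine 969/1726 = 56.1% → the mRNA vaccine
The adjuvanted vaccine wins each age group but the mRNA vaccine wins overall — the comparison reverses. The adjuvanted vaccine's recipients skew toward 65-plus, which has a lower base rate.

No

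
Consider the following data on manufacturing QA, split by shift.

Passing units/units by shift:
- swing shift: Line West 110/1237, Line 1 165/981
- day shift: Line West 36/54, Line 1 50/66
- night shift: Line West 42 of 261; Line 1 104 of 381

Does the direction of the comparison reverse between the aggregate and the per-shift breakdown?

Swing shift: Line West 110/1237 = 8.9%, Line 1 165/981 = 16.8% → Line 1
Day shift: Line West 36/54 = 66.7%, Line 1 50/66 = 75.8% → Line 1
Night shift: Line West 42/261 = 16.1%, Line 1 104/381 = 27.3% → Line 1
Overall: Line West 188/1552 = 12.1%, Line 1 319/1428 = 22.3% → Line 1
Line 1 wins overall and in every shift group — no reversal.

No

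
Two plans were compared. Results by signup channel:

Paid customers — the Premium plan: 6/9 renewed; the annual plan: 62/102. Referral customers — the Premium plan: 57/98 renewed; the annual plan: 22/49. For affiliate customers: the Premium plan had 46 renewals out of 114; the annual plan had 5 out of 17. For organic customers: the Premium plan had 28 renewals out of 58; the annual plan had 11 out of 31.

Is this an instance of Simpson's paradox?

Paid: the Premium plan 6/9 = 66.7%, the annual plan 62/102 = 60.8% → the Premium plan
Referral: the Premium plan 57/98 = 58.2%, the annual plan 22/49 = 44.9% → the Premium plan
Affiliate: the Premium plan 46/114 = 40.4%, the annual plan 5/17 = 29.4% → the Premium plan
Organic: the Premium plan 28/58 = 48.3%, the annual plan 11/31 = 35.5% → the Premium plan
Overall: the Premium plan 137/279 = 49.1%, the annual plan 100/199 = 50.3% → the annual plan
The Premium plan wins each signup group but the annual plan wins overall — the comparison reverses. The Premium plan's customers skew toward affiliate, which has a lower base rate.

Yes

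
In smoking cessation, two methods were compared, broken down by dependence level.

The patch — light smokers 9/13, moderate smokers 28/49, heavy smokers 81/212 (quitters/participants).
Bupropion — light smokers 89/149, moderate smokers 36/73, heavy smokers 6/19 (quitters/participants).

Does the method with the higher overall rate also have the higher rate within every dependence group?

Light smokers: the patch 9/13 = 69.2%, bupropion 89/149 = 59.7% → the patch
Moderate smokers: the patch 28/49 = 57.1%, bupropion 36/73 = 49.3% → the patch
Heavy smokers: the patch 81/212 = 38.2%, bupropion 6/19 = 31.6% → the patch
Overall: the patch 118/274 = 43.1%, bupropion 131/241 = 54.4% → bupropion
The patch wins each dependence group but bupropion wins overall — the comparison reverses. The patch's participants skew toward heavy smokers, which has a lower base rate.

No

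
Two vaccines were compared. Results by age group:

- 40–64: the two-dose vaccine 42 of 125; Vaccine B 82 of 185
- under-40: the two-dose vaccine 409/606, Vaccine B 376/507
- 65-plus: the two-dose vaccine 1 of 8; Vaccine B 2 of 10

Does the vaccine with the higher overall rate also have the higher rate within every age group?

Yes

40–64: the two-dose vaccine 42/125 = 33.6%, Vaccine B 82/185 = 44.3% → Vaccine B
Under-40: the two-dose vaccine 409/606 = 67.5%, Vaccine B 376/507 = 74.2% → Vaccine B
65-plus: the two-dose vaccine 1/8 = 12.5%, Vaccine B 2/10 = 20.0% → Vaccine B
Overall: the two-dose vaccine 452/739 = 61.2%, Vaccine B 460/702 = 65.5% → Vaccine B
Vaccine B wins overall and in every age group — no reversal.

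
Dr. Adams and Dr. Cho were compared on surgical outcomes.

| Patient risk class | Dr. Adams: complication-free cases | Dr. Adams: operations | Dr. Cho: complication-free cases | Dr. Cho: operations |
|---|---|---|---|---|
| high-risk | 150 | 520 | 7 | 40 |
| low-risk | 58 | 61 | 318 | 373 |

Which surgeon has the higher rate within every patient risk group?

Dr. Adams

High-risk: Dr. Adams 150/520 = 28.8%, Dr. Cho 7/40 = 17.5% → Dr. Adams
Low-risk: Dr. Adams 58/61 = 95.1%, Dr. Cho 318/373 = 85.3% → Dr. Adams
Dr. Adams has the higher rate in both groups.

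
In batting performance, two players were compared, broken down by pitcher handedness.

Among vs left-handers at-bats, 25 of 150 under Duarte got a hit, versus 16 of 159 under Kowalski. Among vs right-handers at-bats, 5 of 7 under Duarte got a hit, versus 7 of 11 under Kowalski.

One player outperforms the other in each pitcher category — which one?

Duarte

Vs left-handers: Duarte 25/150 = 16.7%, Kowalski 16/159 = 10.1% → Duarte
Vs right-handers: Duarte 5/7 = 71.4%, Kowalski 7/11 = 63.6% → Duarte
Duarte has the higher rate in both groups.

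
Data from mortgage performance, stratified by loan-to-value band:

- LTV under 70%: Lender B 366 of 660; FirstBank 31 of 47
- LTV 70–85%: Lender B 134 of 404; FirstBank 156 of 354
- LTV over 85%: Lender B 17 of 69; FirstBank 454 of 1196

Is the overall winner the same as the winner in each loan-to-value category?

LTV under 70%: Lender B 366/660 = 55.5%, FirstBank 31/47 = 66.0% → FirstBank
LTV 70–85%: Lender B 134/404 = 33.2%, FirstBank 156/354 = 44.1% → FirstBank
LTV over 85%: Lender B 17/69 = 24.6%, FirstBank 454/1196 = 38.0% → FirstBank
Overall: Lender B 517/1133 = 45.6%, FirstBank 641/1597 = 40.1% → Lender B
FirstBank wins each loan-to-value group but Lender B wins overall — the comparison reverses. FirstBank's loans skew toward LTV over 85%, which has a lower base rate.

No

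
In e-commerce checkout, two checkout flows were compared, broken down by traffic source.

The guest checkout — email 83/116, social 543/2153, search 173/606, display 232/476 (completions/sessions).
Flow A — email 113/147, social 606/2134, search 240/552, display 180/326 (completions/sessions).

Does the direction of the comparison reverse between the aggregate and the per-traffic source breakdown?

Email: the guest checkout 83/116 = 71.6%, Flow A 113/147 = 76.9% → Flow A
Social: the guest checkout 543/2153 = 25.2%, Flow A 606/2134 = 28.4% → Flow A
Search: the guest checkout 173/606 = 28.5%, Flow A 240/552 = 43.5% → Flow A
Display: the guest checkout 232/476 = 48.7%, Flow A 180/326 = 55.2% → Flow A
Overall: the guest checkout 1031/3351 = 30.8%, Flow A 1139/3159 = 36.1% → Flow A
Flow A wins overall and in every traffic group — no reversal.

No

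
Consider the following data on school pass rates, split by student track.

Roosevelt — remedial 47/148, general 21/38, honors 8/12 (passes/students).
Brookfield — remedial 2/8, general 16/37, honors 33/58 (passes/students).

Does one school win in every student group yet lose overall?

Remedial: Roosevelt 47/148 = 31.8%, Brookfield 2/8 = 25.0% → Roosevelt
General: Roosevelt 21/38 = 55.3%, Brookfield 16/37 = 43.2% → Roosevelt
Honors: Roosevelt 8/12 = 66.7%, Brookfield 33/58 = 56.9% → Roosevelt
Overall: Roosevelt 76/198 = 38.4%, Brookfield 51/103 = 49.5% → Brookfield
Roosevelt wins each student group but Brookfield wins overall — the comparison reverses. Roosevelt's students skew toward remedial, which has a lower base rate.

Yes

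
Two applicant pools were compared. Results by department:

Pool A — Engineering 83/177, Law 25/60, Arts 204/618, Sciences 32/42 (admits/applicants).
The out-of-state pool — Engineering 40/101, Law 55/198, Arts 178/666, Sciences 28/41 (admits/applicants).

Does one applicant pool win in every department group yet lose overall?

No

Engineering: Pool A 83/177 = 46.9%, the out-of-state pool 40/101 = 39.6% → Pool A
Law: Pool A 25/60 = 41.7%, the out-of-state pool 55/198 = 27.8% → Pool A
Arts: Pool A 204/618 = 33.0%, the out-of-state pool 178/666 = 26.7% → Pool A
Sciences: Pool A 32/42 = 76.2%, the out-of-state pool 28/41 = 68.3% → Pool A
Overall: Pool A 344/897 = 38.4%, the out-of-state pool 301/1006 = 29.9% → Pool A
Pool A wins overall and in every department group — no reversal.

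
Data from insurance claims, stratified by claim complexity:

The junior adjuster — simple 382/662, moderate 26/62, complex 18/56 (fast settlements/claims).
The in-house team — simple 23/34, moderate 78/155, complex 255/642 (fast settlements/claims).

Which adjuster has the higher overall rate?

Simple: the junior adjuster 382/662 = 57.7%, the in-house team 23/34 = 67.6% → the in-house team
Moderate: the junior adjuster 26/62 = 41.9%, the in-house team 78/155 = 50.3% → the in-house team
Complex: the junior adjuster 18/56 = 32.1%, the in-house team 255/642 = 39.7% → the in-house team
Overall: the junior adjuster 426/780 = 54.6%, the in-house team 356/831 = 42.8% → the junior adjuster
(The in-house team wins every claim group but the junior adjuster wins overall — the in-house team's claims skew toward the low-rate complex group.)

the junior adjuster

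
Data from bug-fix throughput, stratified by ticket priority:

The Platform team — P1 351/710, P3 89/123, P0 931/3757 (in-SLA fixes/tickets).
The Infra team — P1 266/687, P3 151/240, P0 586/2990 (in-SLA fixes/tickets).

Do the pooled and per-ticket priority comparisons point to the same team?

Yes

P1: the Platform team 351/710 = 49.4%, the Infra team 266/687 = 38.7% → the Platform team
P3: the Platform team 89/123 = 72.4%, the Infra team 151/240 = 62.9% → the Platform team
P0: the Platform team 931/3757 = 24.8%, the Infra team 586/2990 = 19.6% → the Platform team
Overall: the Platform team 1371/4590 = 29.9%, the Infra team 1003/3917 = 25.6% → the Platform team
The Platform team wins overall and in every ticket group — no reversal.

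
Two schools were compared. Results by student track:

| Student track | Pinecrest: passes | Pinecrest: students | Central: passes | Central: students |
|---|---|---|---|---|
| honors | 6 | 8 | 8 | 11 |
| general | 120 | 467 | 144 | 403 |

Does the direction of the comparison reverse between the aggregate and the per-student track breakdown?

No

Honors: Pinecrest 6/8 = 75.0%, Central 8/11 = 72.7% → Pinecrest
General: Pinecrest 120/467 = 25.7%, Central 144/403 = 35.7% → Central
Overall: Pinecrest 126/475 = 26.5%, Central 152/414 = 36.7% → Central
Neither sweeps: Pinecrest wins 1 of 2 groups, Central wins 1. Central wins overall but not every group — no Simpson reversal.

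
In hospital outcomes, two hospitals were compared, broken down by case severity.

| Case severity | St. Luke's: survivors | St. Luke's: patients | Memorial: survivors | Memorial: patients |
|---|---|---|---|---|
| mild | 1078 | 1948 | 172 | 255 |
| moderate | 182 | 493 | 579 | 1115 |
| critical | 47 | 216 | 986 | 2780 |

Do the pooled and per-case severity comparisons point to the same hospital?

Mild: St. Luke's 1078/1948 = 55.3%, Memorial 172/255 = 67.5% → Memorial
Moderate: St. Luke's 182/493 = 36.9%, Memorial 579/1115 = 51.9% → Memorial
Critical: St. Luke's 47/216 = 21.8%, Memorial 986/2780 = 35.5% → Memorial
Overall: St. Luke's 1307/2657 = 49.2%, Memorial 1737/4150 = 41.9% → St. Luke's
Memorial wins each case group but St. Luke's wins overall — the comparison reverses. Memorial's patients skew toward critical, which has a lower base rate.

No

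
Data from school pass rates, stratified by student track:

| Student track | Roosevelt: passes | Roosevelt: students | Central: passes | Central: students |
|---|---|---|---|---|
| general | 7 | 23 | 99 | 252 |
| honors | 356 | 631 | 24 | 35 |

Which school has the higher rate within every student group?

General: Roosevelt 7/23 = 30.4%, Central 99/252 = 39.3% → Central
Honors: Roosevelt 356/631 = 56.4%, Central 24/35 = 68.6% → Central
Central has the higher rate in both groups.

Central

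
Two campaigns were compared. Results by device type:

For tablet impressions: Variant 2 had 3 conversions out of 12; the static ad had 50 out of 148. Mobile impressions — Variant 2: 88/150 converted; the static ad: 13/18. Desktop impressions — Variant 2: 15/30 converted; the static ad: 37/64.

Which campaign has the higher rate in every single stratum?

Tablet: Variant 2 3/12 = 25.0%, the static ad 50/148 = 33.8% → the static ad
Mobile: Variant 2 88/150 = 58.7%, the static ad 13/18 = 72.2% → the static ad
Desktop: Variant 2 15/30 = 50.0%, the static ad 37/64 = 57.8% → the static ad
The static ad has the higher rate in all 3 groups.

the static ad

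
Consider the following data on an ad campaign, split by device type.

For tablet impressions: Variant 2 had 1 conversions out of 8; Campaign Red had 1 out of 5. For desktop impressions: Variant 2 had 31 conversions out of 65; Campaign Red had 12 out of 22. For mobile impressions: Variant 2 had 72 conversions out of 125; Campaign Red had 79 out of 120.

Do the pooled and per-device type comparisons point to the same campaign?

Tablet: Variant 2 1/8 = 12.5%, Campaign Red 1/5 = 20.0% → Campaign Red
Desktop: Variant 2 31/65 = 47.7%, Campaign Red 12/22 = 54.5% → Campaign Red
Mobile: Variant 2 72/125 = 57.6%, Campaign Red 79/120 = 65.8% → Campaign Red
Overall: Variant 2 104/198 = 52.5%, Campaign Red 92/147 = 62.6% → Campaign Red
Campaign Red wins overall and in every device group — no reversal.

Yes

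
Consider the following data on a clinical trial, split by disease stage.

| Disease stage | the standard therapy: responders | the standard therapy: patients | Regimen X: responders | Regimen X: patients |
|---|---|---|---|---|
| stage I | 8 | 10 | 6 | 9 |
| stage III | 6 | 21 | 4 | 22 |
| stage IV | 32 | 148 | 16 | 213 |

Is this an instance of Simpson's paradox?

No

Stage I: the standard therapy 8/10 = 80.0%, Regimen X 6/9 = 66.7% → the standard therapy
Stage III: the standard therapy 6/21 = 28.6%, Regimen X 4/22 = 18.2% → the standard therapy
Stage IV: the standard therapy 32/148 = 21.6%, Regimen X 16/213 = 7.5% → the standard therapy
Overall: the standard therapy 46/179 = 25.7%, Regimen X 26/244 = 10.7% → the standard therapy
The standard therapy wins overall and in every disease group — no reversal.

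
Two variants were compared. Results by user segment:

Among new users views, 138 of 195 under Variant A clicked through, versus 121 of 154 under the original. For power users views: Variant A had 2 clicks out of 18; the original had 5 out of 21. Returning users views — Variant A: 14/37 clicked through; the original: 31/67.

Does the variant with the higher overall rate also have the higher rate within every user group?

Yes

New users: Variant A 138/195 = 70.8%, the original 121/154 = 78.6% → the original
Power users: Variant A 2/18 = 11.1%, the original 5/21 = 23.8% → the original
Returning users: Variant A 14/37 = 37.8%, the original 31/67 = 46.3% → the original
Overall: Variant A 154/250 = 61.6%, the original 157/242 = 64.9% → the original
The original wins overall and in every user group — no reversal.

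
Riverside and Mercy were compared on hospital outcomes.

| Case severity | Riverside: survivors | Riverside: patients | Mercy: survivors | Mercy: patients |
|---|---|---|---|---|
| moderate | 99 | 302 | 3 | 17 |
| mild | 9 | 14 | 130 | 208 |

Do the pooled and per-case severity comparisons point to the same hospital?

No

Moderate: Riverside 99/302 = 32.8%, Mercy 3/17 = 17.6% → Riverside
Mild: Riverside 9/14 = 64.3%, Mercy 130/208 = 62.5% → Riverside
Overall: Riverside 108/316 = 34.2%, Mercy 133/225 = 59.1% → Mercy
Riverside wins each case group but Mercy wins overall — the comparison reverses. Riverside's patients skew toward moderate, which has a lower base rate.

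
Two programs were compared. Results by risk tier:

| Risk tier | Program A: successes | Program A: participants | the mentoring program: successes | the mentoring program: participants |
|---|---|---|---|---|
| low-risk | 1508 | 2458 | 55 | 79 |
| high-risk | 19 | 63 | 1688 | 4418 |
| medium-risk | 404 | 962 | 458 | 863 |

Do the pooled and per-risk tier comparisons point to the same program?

Low-risk: Program A 1508/2458 = 61.4%, the mentoring program 55/79 = 69.6% → the mentoring program
High-risk: Program A 19/63 = 30.2%, the mentoring program 1688/4418 = 38.2% → the mentoring program
Medium-risk: Program A 404/962 = 42.0%, the mentoring program 458/863 = 53.1% → the mentoring program
Overall: Program A 1931/3483 = 55.4%, the mentoring program 2201/5360 = 41.1% → Program A
The mentoring program wins each risk group but Program A wins overall — the comparison reverses. The mentoring program's participants skew toward high-risk, which has a lower base rate.

No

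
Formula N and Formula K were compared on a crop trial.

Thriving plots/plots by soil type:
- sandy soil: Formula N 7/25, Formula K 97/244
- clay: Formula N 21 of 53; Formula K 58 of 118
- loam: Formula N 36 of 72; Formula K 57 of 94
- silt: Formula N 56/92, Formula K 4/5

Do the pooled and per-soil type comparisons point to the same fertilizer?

Sandy soil: Formula N 7/25 = 28.0%, Formula K 97/244 = 39.8% → Formula K
Clay: Formula N 21/53 = 39.6%, Formula K 58/118 = 49.2% → Formula K
Loam: Formula N 36/72 = 50.0%, Formula K 57/94 = 60.6% → Formula K
Silt: Formula N 56/92 = 60.9%, Formula K 4/5 = 80.0% → Formula K
Overall: Formula N 120/242 = 49.6%, Formula K 216/461 = 46.9% → Formula N
Formula K wins each soil group but Formula N wins overall — the comparison reverses. Formula K's plots skew toward sandy soil, which has a lower base rate.

No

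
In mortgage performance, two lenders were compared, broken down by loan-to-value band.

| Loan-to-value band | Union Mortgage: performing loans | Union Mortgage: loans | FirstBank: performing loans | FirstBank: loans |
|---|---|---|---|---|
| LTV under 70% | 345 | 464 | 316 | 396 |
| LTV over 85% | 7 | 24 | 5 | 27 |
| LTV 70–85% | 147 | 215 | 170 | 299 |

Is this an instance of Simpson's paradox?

No

LTV under 70%: Union Mortgage 345/464 = 74.4%, FirstBank 316/396 = 79.8% → FirstBank
LTV over 85%: Union Mortgage 7/24 = 29.2%, FirstBank 5/27 = 18.5% → Union Mortgage
LTV 70–85%: Union Mortgage 147/215 = 68.4%, FirstBank 170/299 = 56.9% → Union Mortgage
Overall: Union Mortgage 499/703 = 71.0%, FirstBank 491/722 = 68.0% → Union Mortgage
Neither sweeps: Union Mortgage wins 2 of 3 groups, FirstBank wins 1. Union Mortgage wins overall but not every group — no Simpson reversal.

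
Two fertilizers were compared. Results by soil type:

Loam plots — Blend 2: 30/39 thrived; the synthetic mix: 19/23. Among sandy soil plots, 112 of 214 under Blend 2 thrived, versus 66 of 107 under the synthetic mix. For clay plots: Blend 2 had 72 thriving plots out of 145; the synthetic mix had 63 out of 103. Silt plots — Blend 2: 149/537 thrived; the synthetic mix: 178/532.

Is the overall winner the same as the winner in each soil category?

Yes

Loam: Blend 2 30/39 = 76.9%, the synthetic mix 19/23 = 82.6% → the synthetic mix
Sandy soil: Blend 2 112/214 = 52.3%, the synthetic mix 66/107 = 61.7% → the synthetic mix
Clay: Blend 2 72/145 = 49.7%, the synthetic mix 63/103 = 61.2% → the synthetic mix
Silt: Blend 2 149/537 = 27.7%, the synthetic mix 178/532 = 33.5% → the synthetic mix
Overall: Blend 2 363/935 = 38.8%, the synthetic mix 326/765 = 42.6% → the synthetic mix
The synthetic mix wins overall and in every soil group — no reversal.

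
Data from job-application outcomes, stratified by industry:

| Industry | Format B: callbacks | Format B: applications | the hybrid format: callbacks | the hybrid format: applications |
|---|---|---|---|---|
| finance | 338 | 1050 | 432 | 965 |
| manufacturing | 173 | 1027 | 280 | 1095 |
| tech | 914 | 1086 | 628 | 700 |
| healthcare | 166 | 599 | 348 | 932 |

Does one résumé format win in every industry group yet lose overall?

Finance: Format B 338/1050 = 32.2%, the hybrid format 432/965 = 44.8% → the hybrid format
Manufacturing: Format B 173/1027 = 16.8%, the hybrid format 280/1095 = 25.6% → the hybrid format
Tech: Format B 914/1086 = 84.2%, the hybrid format 628/700 = 89.7% → the hybrid format
Healthcare: Format B 166/599 = 27.7%, the hybrid format 348/932 = 37.3% → the hybrid format
Overall: Format B 1591/3762 = 42.3%, the hybrid format 1688/3692 = 45.7% → the hybrid format
The hybrid format wins overall and in every industry group — no reversal.

No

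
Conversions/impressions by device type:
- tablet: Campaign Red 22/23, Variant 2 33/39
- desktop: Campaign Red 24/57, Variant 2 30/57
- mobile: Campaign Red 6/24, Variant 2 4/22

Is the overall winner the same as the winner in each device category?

Tablet: Campaign Red 22/23 = 95.7%, Variant 2 33/39 = 84.6% → Campaign Red
Desktop: Campaign Red 24/57 = 42.1%, Variant 2 30/57 = 52.6% → Variant 2
Mobile: Campaign Red 6/24 = 25.0%, Variant 2 4/22 = 18.2% → Campaign Red
Overall: Campaign Red 52/104 = 50.0%, Variant 2 67/118 = 56.8% → Variant 2
Neither sweeps: Campaign Red wins 2 of 3 groups, Variant 2 wins 1. Variant 2 wins overall but not every group — no Simpson reversal.

No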